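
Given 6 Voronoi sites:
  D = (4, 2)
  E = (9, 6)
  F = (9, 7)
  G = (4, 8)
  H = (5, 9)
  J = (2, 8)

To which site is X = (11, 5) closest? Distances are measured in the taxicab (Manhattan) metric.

d(X,D) = 7 + 3 = 10
d(X,E) = 2 + 1 = 3
d(X,F) = 2 + 2 = 4
d(X,G) = 7 + 3 = 10
d(X,H) = 6 + 4 = 10
d(X,J) = 9 + 3 = 12
The smallest is to E, so X lies in the Voronoi region of E.

E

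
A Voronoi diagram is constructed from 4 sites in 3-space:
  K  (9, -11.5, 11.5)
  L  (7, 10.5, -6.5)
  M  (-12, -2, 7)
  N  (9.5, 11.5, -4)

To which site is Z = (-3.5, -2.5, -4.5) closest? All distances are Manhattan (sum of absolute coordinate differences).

d(Z,K) = |-3.5−9| + |-2.5−(-11.5)| + |-4.5−11.5| = 12.5 + 9 + 16 = 37.5
d(Z,L) = |-3.5−7| + |-2.5−10.5| + |-4.5−(-6.5)| = 10.5 + 13 + 2 = 25.5
d(Z,M) = |-3.5−(-12)| + |-2.5−(-2)| + |-4.5−7| = 8.5 + 0.5 + 11.5 = 20.5
d(Z,N) = |-3.5−9.5| + |-2.5−11.5| + |-4.5−(-4)| = 13 + 14 + 0.5 = 27.5
Minimum is at M.

M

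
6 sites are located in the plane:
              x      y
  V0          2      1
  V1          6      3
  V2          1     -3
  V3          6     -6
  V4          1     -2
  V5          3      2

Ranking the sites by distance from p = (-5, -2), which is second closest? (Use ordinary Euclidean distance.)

Compare squared distances (the ordering matches that of the actual distances):
|pV0|² = (-5−2)² + (-2−1)² = 49 + 9 = 58
|pV1|² = (-5−6)² + (-2−3)² = 121 + 25 = 146
|pV2|² = (-5−1)² + (-2−(-3))² = 36 + 1 = 37
|pV3|² = (-5−6)² + (-2−(-6))² = 121 + 16 = 137
|pV4|² = (-5−1)² + (-2−(-2))² = 36 + 0 = 36
|pV5|² = (-5−3)² + (-2−2)² = 64 + 16 = 80
Sorted ascending: V4, V2, V0, … — the second-nearest is V2.

V2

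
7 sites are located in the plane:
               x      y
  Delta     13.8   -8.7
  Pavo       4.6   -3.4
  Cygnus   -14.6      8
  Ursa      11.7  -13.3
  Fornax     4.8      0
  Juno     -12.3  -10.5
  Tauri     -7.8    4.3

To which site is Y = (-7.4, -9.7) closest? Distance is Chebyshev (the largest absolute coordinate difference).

d(Y, Delta) = max(21.2, 1) = 21.2
d(Y, Pavo) = max(12, 6.3) = 12
d(Y, Cygnus) = max(7.2, 17.7) = 17.7
d(Y, Ursa) = max(19.1, 3.6) = 19.1
d(Y, Fornax) = max(12.2, 9.7) = 12.2
d(Y, Juno) = max(4.9, 0.8) = 4.9
d(Y, Tauri) = max(0.4, 14) = 14
The smallest is to Juno, so Y lies in the Voronoi region of Juno.

Juno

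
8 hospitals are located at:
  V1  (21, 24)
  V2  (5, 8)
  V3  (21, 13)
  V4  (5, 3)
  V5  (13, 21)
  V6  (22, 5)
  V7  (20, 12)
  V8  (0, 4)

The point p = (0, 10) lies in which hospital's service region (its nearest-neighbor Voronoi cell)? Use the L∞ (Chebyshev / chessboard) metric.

V2

d(p,V1) = max(21, 14) = 21
d(p,V2) = max(5, 2) = 5
d(p,V3) = max(21, 3) = 21
d(p,V4) = max(5, 7) = 7
d(p,V5) = max(13, 11) = 13
d(p,V6) = max(22, 5) = 22
d(p,V7) = max(20, 2) = 20
d(p,V8) = max(0, 6) = 6
V2 is nearest.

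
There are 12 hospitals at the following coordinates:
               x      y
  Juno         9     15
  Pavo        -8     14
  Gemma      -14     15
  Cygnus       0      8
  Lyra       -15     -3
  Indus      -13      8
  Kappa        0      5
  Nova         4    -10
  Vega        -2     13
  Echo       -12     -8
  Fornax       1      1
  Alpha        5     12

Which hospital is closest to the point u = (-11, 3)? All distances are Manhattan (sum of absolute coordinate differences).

d(u, Juno) = |-11−9| + |3−15| = 20 + 12 = 32
d(u, Pavo) = |-11−(-8)| + |3−14| = 3 + 11 = 14
d(u, Gemma) = |-11−(-14)| + |3−15| = 3 + 12 = 15
d(u, Cygnus) = |-11−0| + |3−8| = 11 + 5 = 16
d(u, Lyra) = |-11−(-15)| + |3−(-3)| = 4 + 6 = 10
d(u, Indus) = |-11−(-13)| + |3−8| = 2 + 5 = 7
d(u, Kappa) = |-11−0| + |3−5| = 11 + 2 = 13
d(u, Nova) = |-11−4| + |3−(-10)| = 15 + 13 = 28
d(u, Vega) = |-11−(-2)| + |3−13| = 9 + 10 = 19
d(u, Echo) = |-11−(-12)| + |3−(-8)| = 1 + 11 = 12
d(u, Fornax) = |-11−1| + |3−1| = 12 + 2 = 14
d(u, Alpha) = |-11−5| + |3−12| = 16 + 9 = 25
Minimum is at Indus.

Indus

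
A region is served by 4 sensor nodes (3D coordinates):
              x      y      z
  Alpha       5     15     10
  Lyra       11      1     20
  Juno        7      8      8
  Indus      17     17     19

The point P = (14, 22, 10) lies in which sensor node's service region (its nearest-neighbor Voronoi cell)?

Since √ is increasing, it suffices to compare squared distances:
d²(P, Alpha) = (14−5)² + (22−15)² + (10−10)² = 81 + 49 + 0 = 130
d²(P, Lyra) = (14−11)² + (22−1)² + (10−20)² = 9 + 441 + 100 = 550
d²(P, Juno) = (14−7)² + (22−8)² + (10−8)² = 49 + 196 + 4 = 249
d²(P, Indus) = (14−17)² + (22−17)² + (10−19)² = 9 + 25 + 81 = 115
The smallest is to Indus, so P lies in the Voronoi region of Indus.

Indus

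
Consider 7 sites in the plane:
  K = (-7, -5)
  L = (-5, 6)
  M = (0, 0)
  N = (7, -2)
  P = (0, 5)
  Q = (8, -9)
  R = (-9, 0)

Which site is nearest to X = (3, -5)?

N

Squared Euclidean distances:
|XK|² = (3−(-7))² + (-5−(-5))² = 100 + 0 = 100
|XL|² = (3−(-5))² + (-5−6)² = 64 + 121 = 185
|XM|² = (3−0)² + (-5−0)² = 9 + 25 = 34
|XN|² = (3−7)² + (-5−(-2))² = 16 + 9 = 25
|XP|² = (3−0)² + (-5−5)² = 9 + 100 = 109
|XQ|² = (3−8)² + (-5−(-9))² = 25 + 16 = 41
|XR|² = (3−(-9))² + (-5−0)² = 144 + 25 = 169
Minimum is at N.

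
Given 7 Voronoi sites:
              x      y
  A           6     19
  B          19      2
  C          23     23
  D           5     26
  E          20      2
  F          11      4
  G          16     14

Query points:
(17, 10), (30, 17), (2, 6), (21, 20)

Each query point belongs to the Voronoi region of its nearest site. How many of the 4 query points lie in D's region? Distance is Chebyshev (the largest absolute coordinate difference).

0

(17, 10) — d to each: A:11, B:8, C:13, D:16, E:8, F:6, G:4 → nearest is G
(30, 17) — d to each: A:24, B:15, C:7, D:25, E:15, F:19, G:14 → nearest is C
(2, 6) — d to each: A:13, B:17, C:21, D:20, E:18, F:9, G:14 → nearest is F
(21, 20) — d to each: A:15, B:18, C:3, D:16, E:18, F:16, G:6 → nearest is C
0 of the 4 points have D as nearest.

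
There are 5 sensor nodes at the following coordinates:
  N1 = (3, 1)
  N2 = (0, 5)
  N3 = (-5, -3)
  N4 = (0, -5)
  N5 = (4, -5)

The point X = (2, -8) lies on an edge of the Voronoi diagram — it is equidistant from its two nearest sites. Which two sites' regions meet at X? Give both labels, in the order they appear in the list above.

Squared distances from X to each site:
|XN1|² = (2−3)² + (-8−1)² = 1 + 81 = 82
|XN2|² = (2−0)² + (-8−5)² = 4 + 169 = 173
|XN3|² = (2−(-5))² + (-8−(-3))² = 49 + 25 = 74
|XN4|² = (2−0)² + (-8−(-5))² = 4 + 9 = 13
|XN5|² = (2−4)² + (-8−(-5))² = 4 + 9 = 13
X is equidistant from N4 and N5 (both at squared distance 13), and every other site is strictly farther — so X lies on the N4–N5 Voronoi edge.

N4 and N5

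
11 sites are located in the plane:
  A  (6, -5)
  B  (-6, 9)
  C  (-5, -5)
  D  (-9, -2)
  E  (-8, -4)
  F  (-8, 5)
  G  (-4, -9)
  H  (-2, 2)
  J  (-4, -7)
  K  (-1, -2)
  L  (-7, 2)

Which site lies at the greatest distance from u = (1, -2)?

B

Since √ is increasing, it suffices to compare squared distances:
|uA|² = 25 + 9 = 34
|uB|² = 49 + 121 = 170
|uC|² = 36 + 9 = 45
|uD|² = 100 + 0 = 100
|uE|² = 81 + 4 = 85
|uF|² = 81 + 49 = 130
|uG|² = 25 + 49 = 74
|uH|² = 9 + 16 = 25
|uJ|² = 25 + 25 = 50
|uK|² = 4 + 0 = 4
|uL|² = 64 + 16 = 80
The largest is to B.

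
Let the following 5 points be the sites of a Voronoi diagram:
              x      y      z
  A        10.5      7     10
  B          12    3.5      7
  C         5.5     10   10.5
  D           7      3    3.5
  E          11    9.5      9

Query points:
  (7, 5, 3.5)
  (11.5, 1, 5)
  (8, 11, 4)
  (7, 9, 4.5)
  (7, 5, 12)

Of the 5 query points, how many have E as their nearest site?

(7, 5, 3.5) — d² to each: A:58.5, B:39.5, C:76.25, D:4, E:66.5 → nearest is D
(11.5, 1, 5) — d² to each: A:62, B:10.5, C:147.25, D:26.5, E:88.5 → nearest is B
(8, 11, 4) — d² to each: A:58.25, B:81.25, C:49.5, D:65.25, E:36.25 → nearest is E
(7, 9, 4.5) — d² to each: A:46.5, B:61.5, C:39.25, D:37, E:36.5 → nearest is E
(7, 5, 12) — d² to each: A:20.25, B:52.25, C:29.5, D:76.25, E:45.25 → nearest is A
2 of the 5 points have E as nearest.

2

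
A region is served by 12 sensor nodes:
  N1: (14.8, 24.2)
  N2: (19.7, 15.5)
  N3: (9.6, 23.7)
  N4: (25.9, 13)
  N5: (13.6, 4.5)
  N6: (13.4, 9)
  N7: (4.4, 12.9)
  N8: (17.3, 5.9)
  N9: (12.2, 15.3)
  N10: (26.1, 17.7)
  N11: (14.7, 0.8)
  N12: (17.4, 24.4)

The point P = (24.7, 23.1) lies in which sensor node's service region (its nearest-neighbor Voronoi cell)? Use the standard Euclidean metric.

Compare squared distances (the ordering matches that of the actual distances):
|PN1|² = (24.7−14.8)² + (23.1−24.2)² = 98.01 + 1.21 = 99.22
|PN2|² = (24.7−19.7)² + (23.1−15.5)² = 25 + 57.76 = 82.76
|PN3|² = (24.7−9.6)² + (23.1−23.7)² = 228.01 + 0.36 = 228.37
|PN4|² = (24.7−25.9)² + (23.1−13)² = 1.44 + 102.01 = 103.45
|PN5|² = (24.7−13.6)² + (23.1−4.5)² = 123.21 + 345.96 = 469.17
|PN6|² = (24.7−13.4)² + (23.1−9)² = 127.69 + 198.81 = 326.5
|PN7|² = (24.7−4.4)² + (23.1−12.9)² = 412.09 + 104.04 = 516.13
|PN8|² = (24.7−17.3)² + (23.1−5.9)² = 54.76 + 295.84 = 350.6
|PN9|² = (24.7−12.2)² + (23.1−15.3)² = 156.25 + 60.84 = 217.09
d²(P, N10) = (24.7−26.1)² + (23.1−17.7)² = 1.96 + 29.16 = 31.12
d²(P, N11) = (24.7−14.7)² + (23.1−0.8)² = 100 + 497.29 = 597.29
d²(P, N12) = (24.7−17.4)² + (23.1−24.4)² = 53.29 + 1.69 = 54.98
The smallest is to N10, so P lies in the Voronoi region of N10.

N10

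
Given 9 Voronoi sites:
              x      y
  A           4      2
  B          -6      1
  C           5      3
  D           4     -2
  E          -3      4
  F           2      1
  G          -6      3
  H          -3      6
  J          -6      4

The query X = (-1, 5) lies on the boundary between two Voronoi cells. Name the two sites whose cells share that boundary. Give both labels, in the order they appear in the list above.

Squared distances from X to each site:
|XA|² = (-1−4)² + (5−2)² = 25 + 9 = 34
|XB|² = (-1−(-6))² + (5−1)² = 25 + 16 = 41
|XC|² = (-1−5)² + (5−3)² = 36 + 4 = 40
|XD|² = (-1−4)² + (5−(-2))² = 25 + 49 = 74
|XE|² = (-1−(-3))² + (5−4)² = 4 + 1 = 5
|XF|² = (-1−2)² + (5−1)² = 9 + 16 = 25
|XG|² = (-1−(-6))² + (5−3)² = 25 + 4 = 29
|XH|² = (-1−(-3))² + (5−6)² = 4 + 1 = 5
|XJ|² = (-1−(-6))² + (5−4)² = 25 + 1 = 26
X is equidistant from E and H (both at squared distance 5), and every other site is strictly farther — so X lies on the E–H Voronoi edge.

E and H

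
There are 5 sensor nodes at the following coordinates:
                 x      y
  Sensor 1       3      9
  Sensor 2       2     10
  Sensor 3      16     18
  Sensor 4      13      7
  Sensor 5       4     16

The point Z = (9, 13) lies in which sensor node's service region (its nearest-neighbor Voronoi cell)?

Squared Euclidean distances:
d²(Z, Sensor 1) = (9−3)² + (13−9)² = 36 + 16 = 52
d²(Z, Sensor 2) = (9−2)² + (13−10)² = 49 + 9 = 58
d²(Z, Sensor 3) = (9−16)² + (13−18)² = 49 + 25 = 74
d²(Z, Sensor 4) = (9−13)² + (13−7)² = 16 + 36 = 52
d²(Z, Sensor 5) = (9−4)² + (13−16)² = 25 + 9 = 34
The smallest is to Sensor 5, so Z lies in the Voronoi region of Sensor 5.

Sensor 5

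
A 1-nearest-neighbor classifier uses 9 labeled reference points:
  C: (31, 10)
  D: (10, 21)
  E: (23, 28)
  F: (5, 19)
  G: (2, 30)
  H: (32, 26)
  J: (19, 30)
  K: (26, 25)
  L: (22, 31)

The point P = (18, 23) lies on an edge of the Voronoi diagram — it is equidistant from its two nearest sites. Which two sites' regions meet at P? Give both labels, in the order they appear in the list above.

Squared distances from P to each site:
|PC|² = 169 + 169 = 338
|PD|² = 64 + 4 = 68
|PE|² = 25 + 25 = 50
|PF|² = 169 + 16 = 185
|PG|² = 256 + 49 = 305
|PH|² = 196 + 9 = 205
|PJ|² = 1 + 49 = 50
|PK|² = 64 + 4 = 68
|PL|² = 16 + 64 = 80
P is equidistant from E and J (both at squared distance 50), and every other site is strictly farther — so P lies on the E–J Voronoi edge.

E and J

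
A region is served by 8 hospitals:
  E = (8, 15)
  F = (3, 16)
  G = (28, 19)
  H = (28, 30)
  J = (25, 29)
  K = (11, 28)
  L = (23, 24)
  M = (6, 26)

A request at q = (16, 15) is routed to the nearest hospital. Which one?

Compare squared distances (the ordering matches that of the actual distances):
|qE|² = 64 + 0 = 64
|qF|² = 169 + 1 = 170
|qG|² = 144 + 16 = 160
|qH|² = 144 + 225 = 369
|qJ|² = 81 + 196 = 277
|qK|² = 25 + 169 = 194
|qL|² = 49 + 81 = 130
|qM|² = 100 + 121 = 221
The smallest is to E, so q lies in the Voronoi region of E.

E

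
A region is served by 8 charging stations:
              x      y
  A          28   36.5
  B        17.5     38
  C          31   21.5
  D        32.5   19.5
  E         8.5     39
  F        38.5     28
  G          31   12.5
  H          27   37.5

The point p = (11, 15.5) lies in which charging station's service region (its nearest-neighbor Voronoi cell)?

Since √ is increasing, it suffices to compare squared distances:
|pA|² = 289 + 441 = 730
|pB|² = 42.25 + 506.25 = 548.5
|pC|² = 400 + 36 = 436
|pD|² = 462.25 + 16 = 478.25
|pE|² = 6.25 + 552.25 = 558.5
|pF|² = 756.25 + 156.25 = 912.5
|pG|² = 400 + 9 = 409
|pH|² = 256 + 484 = 740
G is nearest.

G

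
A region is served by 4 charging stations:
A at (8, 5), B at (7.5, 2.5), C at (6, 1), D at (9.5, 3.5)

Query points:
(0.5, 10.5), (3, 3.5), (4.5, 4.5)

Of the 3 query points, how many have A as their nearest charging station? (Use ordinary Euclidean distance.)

2

(0.5, 10.5) — d² to each: A:86.5, B:113, C:120.5, D:130 → nearest is A
(3, 3.5) — d² to each: A:27.25, B:21.25, C:15.25, D:42.25 → nearest is C
(4.5, 4.5) — d² to each: A:12.5, B:13, C:14.5, D:26 → nearest is A
2 of the 3 points have A as nearest.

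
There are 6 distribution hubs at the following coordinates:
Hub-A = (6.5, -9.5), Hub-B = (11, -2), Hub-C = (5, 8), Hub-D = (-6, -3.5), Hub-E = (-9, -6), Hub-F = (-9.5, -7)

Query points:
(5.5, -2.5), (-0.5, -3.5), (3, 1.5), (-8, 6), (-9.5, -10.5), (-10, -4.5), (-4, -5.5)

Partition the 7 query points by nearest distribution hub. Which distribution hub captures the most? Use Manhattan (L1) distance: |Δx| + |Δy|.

(5.5, -2.5) — d to each: Hub-A:8, Hub-B:6, Hub-C:11, Hub-D:12.5, Hub-E:18, Hub-F:19.5 → nearest is Hub-B
(-0.5, -3.5) — d to each: Hub-A:13, Hub-B:13, Hub-C:17, Hub-D:5.5, Hub-E:11, Hub-F:12.5 → nearest is Hub-D
(3, 1.5) — d to each: Hub-A:14.5, Hub-B:11.5, Hub-C:8.5, Hub-D:14, Hub-E:19.5, Hub-F:21 → nearest is Hub-C
(-8, 6) — d to each: Hub-A:30, Hub-B:27, Hub-C:15, Hub-D:11.5, Hub-E:13, Hub-F:14.5 → nearest is Hub-D
(-9.5, -10.5) — d to each: Hub-A:17, Hub-B:29, Hub-C:33, Hub-D:10.5, Hub-E:5, Hub-F:3.5 → nearest is Hub-F
(-10, -4.5) — d to each: Hub-A:21.5, Hub-B:23.5, Hub-C:27.5, Hub-D:5, Hub-E:2.5, Hub-F:3 → nearest is Hub-E
(-4, -5.5) — d to each: Hub-A:14.5, Hub-B:18.5, Hub-C:22.5, Hub-D:4, Hub-E:5.5, Hub-F:7 → nearest is Hub-D
Tally — Hub-B:1, Hub-C:1, Hub-D:3, Hub-E:1, Hub-F:1. Hub-D captures the most (3).

Hub-D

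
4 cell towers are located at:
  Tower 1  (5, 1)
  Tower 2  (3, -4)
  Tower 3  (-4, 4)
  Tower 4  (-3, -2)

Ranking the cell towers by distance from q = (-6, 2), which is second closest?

Compare squared distances (the ordering matches that of the actual distances):
d²(q, Tower 1) = 121 + 1 = 122
d²(q, Tower 2) = 81 + 36 = 117
d²(q, Tower 3) = 4 + 4 = 8
d²(q, Tower 4) = 9 + 16 = 25
Sorted ascending: Tower 3, Tower 4, Tower 2, … — the second-nearest is Tower 4.

Tower 4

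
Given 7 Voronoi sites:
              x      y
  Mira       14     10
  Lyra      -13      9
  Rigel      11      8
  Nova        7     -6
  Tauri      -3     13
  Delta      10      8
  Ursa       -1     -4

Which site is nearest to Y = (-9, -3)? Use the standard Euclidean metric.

Squared Euclidean distances:
d²(Y, Mira) = (-9−14)² + (-3−10)² = 529 + 169 = 698
d²(Y, Lyra) = (-9−(-13))² + (-3−9)² = 16 + 144 = 160
d²(Y, Rigel) = (-9−11)² + (-3−8)² = 400 + 121 = 521
d²(Y, Nova) = (-9−7)² + (-3−(-6))² = 256 + 9 = 265
d²(Y, Tauri) = (-9−(-3))² + (-3−13)² = 36 + 256 = 292
d²(Y, Delta) = (-9−10)² + (-3−8)² = 361 + 121 = 482
d²(Y, Ursa) = (-9−(-1))² + (-3−(-4))² = 64 + 1 = 65
Ursa is nearest.

Ursa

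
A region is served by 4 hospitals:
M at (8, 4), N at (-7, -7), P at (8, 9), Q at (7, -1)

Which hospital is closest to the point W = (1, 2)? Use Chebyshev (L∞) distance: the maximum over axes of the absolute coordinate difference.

Q

d(W,M) = max(7, 2) = 7
d(W,N) = max(8, 9) = 9
d(W,P) = max(7, 7) = 7
d(W,Q) = max(6, 3) = 6
Minimum is at Q.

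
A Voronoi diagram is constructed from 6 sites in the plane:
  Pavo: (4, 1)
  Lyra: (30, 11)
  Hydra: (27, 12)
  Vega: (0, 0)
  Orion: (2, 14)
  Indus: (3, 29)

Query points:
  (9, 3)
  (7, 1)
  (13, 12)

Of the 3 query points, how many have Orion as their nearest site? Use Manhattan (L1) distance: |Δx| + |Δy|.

1

(9, 3) — d to each: Pavo:7, Lyra:29, Hydra:27, Vega:12, Orion:18, Indus:32 → nearest is Pavo
(7, 1) — d to each: Pavo:3, Lyra:33, Hydra:31, Vega:8, Orion:18, Indus:32 → nearest is Pavo
(13, 12) — d to each: Pavo:20, Lyra:18, Hydra:14, Vega:25, Orion:13, Indus:27 → nearest is Orion
1 of the 3 points has Orion as nearest.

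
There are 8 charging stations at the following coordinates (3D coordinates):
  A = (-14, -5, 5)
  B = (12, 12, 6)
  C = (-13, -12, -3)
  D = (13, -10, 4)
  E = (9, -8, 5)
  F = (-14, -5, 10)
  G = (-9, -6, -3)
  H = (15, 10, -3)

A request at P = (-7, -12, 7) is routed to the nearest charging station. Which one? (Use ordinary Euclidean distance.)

A

Since √ is increasing, it suffices to compare squared distances:
|PA|² = (-7−(-14))² + (-12−(-5))² + (7−5)² = 49 + 49 + 4 = 102
|PB|² = (-7−12)² + (-12−12)² + (7−6)² = 361 + 576 + 1 = 938
|PC|² = (-7−(-13))² + (-12−(-12))² + (7−(-3))² = 36 + 0 + 100 = 136
|PD|² = (-7−13)² + (-12−(-10))² + (7−4)² = 400 + 4 + 9 = 413
|PE|² = (-7−9)² + (-12−(-8))² + (7−5)² = 256 + 16 + 4 = 276
|PF|² = (-7−(-14))² + (-12−(-5))² + (7−10)² = 49 + 49 + 9 = 107
|PG|² = (-7−(-9))² + (-12−(-6))² + (7−(-3))² = 4 + 36 + 100 = 140
|PH|² = (-7−15)² + (-12−10)² + (7−(-3))² = 484 + 484 + 100 = 1068
A is nearest.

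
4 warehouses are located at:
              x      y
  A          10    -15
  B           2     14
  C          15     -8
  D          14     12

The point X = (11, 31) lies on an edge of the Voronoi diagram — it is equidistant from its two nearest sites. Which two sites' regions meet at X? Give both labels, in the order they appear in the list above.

Squared distances from X to each site:
|XA|² = (11−10)² + (31−(-15))² = 1 + 2116 = 2117
|XB|² = (11−2)² + (31−14)² = 81 + 289 = 370
|XC|² = (11−15)² + (31−(-8))² = 16 + 1521 = 1537
|XD|² = (11−14)² + (31−12)² = 9 + 361 = 370
X is equidistant from B and D (both at squared distance 370), and every other site is strictly farther — so X lies on the B–D Voronoi edge.

B and D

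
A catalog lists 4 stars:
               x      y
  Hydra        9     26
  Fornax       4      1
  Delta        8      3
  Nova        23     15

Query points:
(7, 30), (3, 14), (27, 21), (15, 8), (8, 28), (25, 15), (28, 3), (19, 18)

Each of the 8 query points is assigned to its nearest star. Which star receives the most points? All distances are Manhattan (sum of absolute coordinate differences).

Nova

(7, 30) — d to each: Hydra:6, Fornax:32, Delta:28, Nova:31 → nearest is Hydra
(3, 14) — d to each: Hydra:18, Fornax:14, Delta:16, Nova:21 → nearest is Fornax
(27, 21) — d to each: Hydra:23, Fornax:43, Delta:37, Nova:10 → nearest is Nova
(15, 8) — d to each: Hydra:24, Fornax:18, Delta:12, Nova:15 → nearest is Delta
(8, 28) — d to each: Hydra:3, Fornax:31, Delta:25, Nova:28 → nearest is Hydra
(25, 15) — d to each: Hydra:27, Fornax:35, Delta:29, Nova:2 → nearest is Nova
(28, 3) — d to each: Hydra:42, Fornax:26, Delta:20, Nova:17 → nearest is Nova
(19, 18) — d to each: Hydra:18, Fornax:32, Delta:26, Nova:7 → nearest is Nova
Tally — Hydra:2, Fornax:1, Delta:1, Nova:4. Nova captures the most (4).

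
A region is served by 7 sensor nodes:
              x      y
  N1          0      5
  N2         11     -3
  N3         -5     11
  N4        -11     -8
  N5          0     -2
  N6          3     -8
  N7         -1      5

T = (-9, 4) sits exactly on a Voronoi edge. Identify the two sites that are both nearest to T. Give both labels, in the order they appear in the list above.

N3 and N7

Squared distances from T to each site:
|TN1|² = (-9−0)² + (4−5)² = 81 + 1 = 82
|TN2|² = (-9−11)² + (4−(-3))² = 400 + 49 = 449
|TN3|² = (-9−(-5))² + (4−11)² = 16 + 49 = 65
|TN4|² = (-9−(-11))² + (4−(-8))² = 4 + 144 = 148
|TN5|² = (-9−0)² + (4−(-2))² = 81 + 36 = 117
|TN6|² = (-9−3)² + (4−(-8))² = 144 + 144 = 288
|TN7|² = (-9−(-1))² + (4−5)² = 64 + 1 = 65
T is equidistant from N3 and N7 (both at squared distance 65), and every other site is strictly farther — so T lies on the N3–N7 Voronoi edge.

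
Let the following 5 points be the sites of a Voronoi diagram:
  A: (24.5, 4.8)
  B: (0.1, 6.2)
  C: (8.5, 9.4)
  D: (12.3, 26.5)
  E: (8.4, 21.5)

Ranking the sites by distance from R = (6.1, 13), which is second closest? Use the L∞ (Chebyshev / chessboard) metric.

d(R,A) = max(18.4, 8.2) = 18.4
d(R,B) = max(6, 6.8) = 6.8
d(R,C) = max(2.4, 3.6) = 3.6
d(R,D) = max(6.2, 13.5) = 13.5
d(R,E) = max(2.3, 8.5) = 8.5
Sorted ascending: C, B, E, … — the second-nearest is B.

B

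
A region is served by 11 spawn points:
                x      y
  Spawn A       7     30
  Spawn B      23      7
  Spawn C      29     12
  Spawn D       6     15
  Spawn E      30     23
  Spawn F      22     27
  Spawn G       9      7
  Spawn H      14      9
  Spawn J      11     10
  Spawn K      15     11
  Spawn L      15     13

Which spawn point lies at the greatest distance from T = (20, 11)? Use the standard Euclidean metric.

Spawn A

Since √ is increasing, it suffices to compare squared distances:
d²(T, Spawn A) = 169 + 361 = 530
d²(T, Spawn B) = 9 + 16 = 25
d²(T, Spawn C) = 81 + 1 = 82
d²(T, Spawn D) = 196 + 16 = 212
d²(T, Spawn E) = 100 + 144 = 244
d²(T, Spawn F) = 4 + 256 = 260
d²(T, Spawn G) = 121 + 16 = 137
d²(T, Spawn H) = 36 + 4 = 40
d²(T, Spawn J) = 81 + 1 = 82
d²(T, Spawn K) = 25 + 0 = 25
d²(T, Spawn L) = 25 + 4 = 29
The largest is to Spawn A.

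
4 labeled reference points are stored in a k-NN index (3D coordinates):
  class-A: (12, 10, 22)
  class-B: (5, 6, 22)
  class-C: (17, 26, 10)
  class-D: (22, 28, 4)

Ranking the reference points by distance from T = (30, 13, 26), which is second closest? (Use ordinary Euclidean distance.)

Squared Euclidean distances:
d²(T, class-A) = (30−12)² + (13−10)² + (26−22)² = 324 + 9 + 16 = 349
d²(T, class-B) = (30−5)² + (13−6)² + (26−22)² = 625 + 49 + 16 = 690
d²(T, class-C) = (30−17)² + (13−26)² + (26−10)² = 169 + 169 + 256 = 594
d²(T, class-D) = (30−22)² + (13−28)² + (26−4)² = 64 + 225 + 484 = 773
Sorted ascending: class-A, class-C, class-B, … — the second-nearest is class-C.

class-C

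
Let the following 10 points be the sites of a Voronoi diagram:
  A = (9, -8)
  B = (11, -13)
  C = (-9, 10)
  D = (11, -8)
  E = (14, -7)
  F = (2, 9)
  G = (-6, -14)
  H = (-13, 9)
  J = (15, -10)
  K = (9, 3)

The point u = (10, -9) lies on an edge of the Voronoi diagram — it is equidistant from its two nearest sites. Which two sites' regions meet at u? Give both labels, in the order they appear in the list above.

A and D

Squared distances from u to each site:
|uA|² = (10−9)² + (-9−(-8))² = 1 + 1 = 2
|uB|² = (10−11)² + (-9−(-13))² = 1 + 16 = 17
|uC|² = (10−(-9))² + (-9−10)² = 361 + 361 = 722
|uD|² = (10−11)² + (-9−(-8))² = 1 + 1 = 2
|uE|² = (10−14)² + (-9−(-7))² = 16 + 4 = 20
|uF|² = (10−2)² + (-9−9)² = 64 + 324 = 388
|uG|² = (10−(-6))² + (-9−(-14))² = 256 + 25 = 281
|uH|² = (10−(-13))² + (-9−9)² = 529 + 324 = 853
|uJ|² = (10−15)² + (-9−(-10))² = 25 + 1 = 26
|uK|² = (10−9)² + (-9−3)² = 1 + 144 = 145
u is equidistant from A and D (both at squared distance 2), and every other site is strictly farther — so u lies on the A–D Voronoi edge.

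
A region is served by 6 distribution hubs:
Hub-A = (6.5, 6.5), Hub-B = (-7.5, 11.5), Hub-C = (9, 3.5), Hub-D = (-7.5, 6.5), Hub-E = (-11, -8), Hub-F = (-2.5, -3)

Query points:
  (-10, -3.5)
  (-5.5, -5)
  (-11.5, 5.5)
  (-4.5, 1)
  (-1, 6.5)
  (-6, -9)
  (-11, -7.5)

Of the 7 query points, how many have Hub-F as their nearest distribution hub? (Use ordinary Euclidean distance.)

(-10, -3.5) — d² to each: Hub-A:372.25, Hub-B:231.25, Hub-C:410, Hub-D:106.25, Hub-E:21.25, Hub-F:56.5 → nearest is Hub-E
(-5.5, -5) — d² to each: Hub-A:276.25, Hub-B:276.25, Hub-C:282.5, Hub-D:136.25, Hub-E:39.25, Hub-F:13 → nearest is Hub-F
(-11.5, 5.5) — d² to each: Hub-A:325, Hub-B:52, Hub-C:424.25, Hub-D:17, Hub-E:182.5, Hub-F:153.25 → nearest is Hub-D
(-4.5, 1) — d² to each: Hub-A:151.25, Hub-B:119.25, Hub-C:188.5, Hub-D:39.25, Hub-E:123.25, Hub-F:20 → nearest is Hub-F
(-1, 6.5) — d² to each: Hub-A:56.25, Hub-B:67.25, Hub-C:109, Hub-D:42.25, Hub-E:310.25, Hub-F:92.5 → nearest is Hub-D
(-6, -9) — d² to each: Hub-A:396.5, Hub-B:422.5, Hub-C:381.25, Hub-D:242.5, Hub-E:26, Hub-F:48.25 → nearest is Hub-E
(-11, -7.5) — d² to each: Hub-A:502.25, Hub-B:373.25, Hub-C:521, Hub-D:208.25, Hub-E:0.25, Hub-F:92.5 → nearest is Hub-E
2 of the 7 points have Hub-F as nearest.

2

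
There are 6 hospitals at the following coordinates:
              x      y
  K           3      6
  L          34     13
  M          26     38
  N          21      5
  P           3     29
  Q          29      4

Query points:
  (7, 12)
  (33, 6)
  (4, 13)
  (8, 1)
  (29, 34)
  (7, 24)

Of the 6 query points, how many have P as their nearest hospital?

(7, 12) — d² to each: K:52, L:730, M:1037, N:245, P:305, Q:548 → nearest is K
(33, 6) — d² to each: K:900, L:50, M:1073, N:145, P:1429, Q:20 → nearest is Q
(4, 13) — d² to each: K:50, L:900, M:1109, N:353, P:257, Q:706 → nearest is K
(8, 1) — d² to each: K:50, L:820, M:1693, N:185, P:809, Q:450 → nearest is K
(29, 34) — d² to each: K:1460, L:466, M:25, N:905, P:701, Q:900 → nearest is M
(7, 24) — d² to each: K:340, L:850, M:557, N:557, P:41, Q:884 → nearest is P
1 of the 6 points has P as nearest.

1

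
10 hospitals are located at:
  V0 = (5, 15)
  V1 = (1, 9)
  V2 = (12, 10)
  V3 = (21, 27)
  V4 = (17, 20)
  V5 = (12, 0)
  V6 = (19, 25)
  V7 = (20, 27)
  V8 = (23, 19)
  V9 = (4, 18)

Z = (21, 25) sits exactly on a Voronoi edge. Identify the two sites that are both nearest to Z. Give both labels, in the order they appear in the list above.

V3 and V6

Squared distances from Z to each site:
|ZV0|² = (21−5)² + (25−15)² = 256 + 100 = 356
|ZV1|² = (21−1)² + (25−9)² = 400 + 256 = 656
|ZV2|² = (21−12)² + (25−10)² = 81 + 225 = 306
|ZV3|² = (21−21)² + (25−27)² = 0 + 4 = 4
|ZV4|² = (21−17)² + (25−20)² = 16 + 25 = 41
|ZV5|² = (21−12)² + (25−0)² = 81 + 625 = 706
|ZV6|² = (21−19)² + (25−25)² = 4 + 0 = 4
|ZV7|² = (21−20)² + (25−27)² = 1 + 4 = 5
|ZV8|² = (21−23)² + (25−19)² = 4 + 36 = 40
|ZV9|² = (21−4)² + (25−18)² = 289 + 49 = 338
Z is equidistant from V3 and V6 (both at squared distance 4), and every other site is strictly farther — so Z lies on the V3–V6 Voronoi edge.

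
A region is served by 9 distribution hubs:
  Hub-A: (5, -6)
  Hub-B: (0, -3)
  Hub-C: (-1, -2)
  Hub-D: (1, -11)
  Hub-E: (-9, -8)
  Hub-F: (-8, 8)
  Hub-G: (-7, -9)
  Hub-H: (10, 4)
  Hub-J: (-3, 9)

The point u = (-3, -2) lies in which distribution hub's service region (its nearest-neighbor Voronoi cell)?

Squared Euclidean distances:
d²(u, Hub-A) = (-3−5)² + (-2−(-6))² = 64 + 16 = 80
d²(u, Hub-B) = (-3−0)² + (-2−(-3))² = 9 + 1 = 10
d²(u, Hub-C) = (-3−(-1))² + (-2−(-2))² = 4 + 0 = 4
d²(u, Hub-D) = (-3−1)² + (-2−(-11))² = 16 + 81 = 97
d²(u, Hub-E) = (-3−(-9))² + (-2−(-8))² = 36 + 36 = 72
d²(u, Hub-F) = (-3−(-8))² + (-2−8)² = 25 + 100 = 125
d²(u, Hub-G) = (-3−(-7))² + (-2−(-9))² = 16 + 49 = 65
d²(u, Hub-H) = (-3−10)² + (-2−4)² = 169 + 36 = 205
d²(u, Hub-J) = (-3−(-3))² + (-2−9)² = 0 + 121 = 121
Hub-C is nearest.

Hub-C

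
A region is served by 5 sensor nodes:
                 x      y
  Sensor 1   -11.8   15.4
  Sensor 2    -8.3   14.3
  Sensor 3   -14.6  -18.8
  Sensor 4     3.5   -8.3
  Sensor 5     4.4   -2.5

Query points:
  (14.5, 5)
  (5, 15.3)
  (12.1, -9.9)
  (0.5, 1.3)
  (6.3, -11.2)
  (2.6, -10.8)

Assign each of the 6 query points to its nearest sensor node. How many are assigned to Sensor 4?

(14.5, 5) — d² to each: Sensor 1:799.85, Sensor 2:606.33, Sensor 3:1413.25, Sensor 4:297.89, Sensor 5:158.26 → nearest is Sensor 5
(5, 15.3) — d² to each: Sensor 1:282.25, Sensor 2:177.89, Sensor 3:1546.97, Sensor 4:559.21, Sensor 5:317.2 → nearest is Sensor 2
(12.1, -9.9) — d² to each: Sensor 1:1211.3, Sensor 2:1001.8, Sensor 3:792.1, Sensor 4:76.52, Sensor 5:114.05 → nearest is Sensor 4
(0.5, 1.3) — d² to each: Sensor 1:350.1, Sensor 2:246.44, Sensor 3:632.02, Sensor 4:101.16, Sensor 5:29.65 → nearest is Sensor 5
(6.3, -11.2) — d² to each: Sensor 1:1035.17, Sensor 2:863.41, Sensor 3:494.57, Sensor 4:16.25, Sensor 5:79.3 → nearest is Sensor 4
(2.6, -10.8) — d² to each: Sensor 1:893.8, Sensor 2:748.82, Sensor 3:359.84, Sensor 4:7.06, Sensor 5:72.13 → nearest is Sensor 4
3 of the 6 points have Sensor 4 as nearest.

3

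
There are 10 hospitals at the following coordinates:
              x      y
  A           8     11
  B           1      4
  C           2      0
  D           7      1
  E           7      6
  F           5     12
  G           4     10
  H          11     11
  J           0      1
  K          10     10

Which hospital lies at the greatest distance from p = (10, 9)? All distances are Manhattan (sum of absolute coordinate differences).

d(p,A) = 2 + 2 = 4
d(p,B) = 9 + 5 = 14
d(p,C) = 8 + 9 = 17
d(p,D) = 3 + 8 = 11
d(p,E) = 3 + 3 = 6
d(p,F) = 5 + 3 = 8
d(p,G) = 6 + 1 = 7
d(p,H) = 1 + 2 = 3
d(p,J) = 10 + 8 = 18
d(p,K) = 0 + 1 = 1
The largest is to J.

J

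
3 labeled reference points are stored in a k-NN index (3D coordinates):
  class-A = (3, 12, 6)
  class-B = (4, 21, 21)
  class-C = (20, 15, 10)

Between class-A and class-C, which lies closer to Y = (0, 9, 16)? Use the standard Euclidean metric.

Compare squared distances:
d²(Y, class-A) = (0−3)² + (9−12)² + (16−6)² = 9 + 9 + 100 = 118
d²(Y, class-C) = (0−20)² + (9−15)² + (16−10)² = 400 + 36 + 36 = 472
118 < 472, so class-A is closer.

class-A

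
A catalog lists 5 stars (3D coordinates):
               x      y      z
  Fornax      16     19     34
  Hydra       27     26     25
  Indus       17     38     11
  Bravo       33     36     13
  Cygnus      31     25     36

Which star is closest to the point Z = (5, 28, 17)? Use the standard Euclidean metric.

Since √ is increasing, it suffices to compare squared distances:
d²(Z, Fornax) = (5−16)² + (28−19)² + (17−34)² = 121 + 81 + 289 = 491
d²(Z, Hydra) = (5−27)² + (28−26)² + (17−25)² = 484 + 4 + 64 = 552
d²(Z, Indus) = (5−17)² + (28−38)² + (17−11)² = 144 + 100 + 36 = 280
d²(Z, Bravo) = (5−33)² + (28−36)² + (17−13)² = 784 + 64 + 16 = 864
d²(Z, Cygnus) = (5−31)² + (28−25)² + (17−36)² = 676 + 9 + 361 = 1046
The smallest is to Indus, so Z lies in the Voronoi region of Indus.

Indus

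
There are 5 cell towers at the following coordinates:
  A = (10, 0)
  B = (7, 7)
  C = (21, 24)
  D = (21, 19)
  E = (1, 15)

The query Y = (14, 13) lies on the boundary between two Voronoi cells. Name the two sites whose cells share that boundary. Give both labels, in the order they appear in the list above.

Squared distances from Y to each site:
|YA|² = (14−10)² + (13−0)² = 16 + 169 = 185
|YB|² = (14−7)² + (13−7)² = 49 + 36 = 85
|YC|² = (14−21)² + (13−24)² = 49 + 121 = 170
|YD|² = (14−21)² + (13−19)² = 49 + 36 = 85
|YE|² = (14−1)² + (13−15)² = 169 + 4 = 173
Y is equidistant from B and D (both at squared distance 85), and every other site is strictly farther — so Y lies on the B–D Voronoi edge.

B and D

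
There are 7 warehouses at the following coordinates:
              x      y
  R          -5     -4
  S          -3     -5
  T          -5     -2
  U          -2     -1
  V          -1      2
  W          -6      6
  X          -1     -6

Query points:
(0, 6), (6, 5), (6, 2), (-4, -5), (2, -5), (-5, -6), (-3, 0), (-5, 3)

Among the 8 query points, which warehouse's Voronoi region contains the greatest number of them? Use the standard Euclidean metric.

(0, 6) — d² to each: R:125, S:130, T:89, U:53, V:17, W:36, X:145 → nearest is V
(6, 5) — d² to each: R:202, S:181, T:170, U:100, V:58, W:145, X:170 → nearest is V
(6, 2) — d² to each: R:157, S:130, T:137, U:73, V:49, W:160, X:113 → nearest is V
(-4, -5) — d² to each: R:2, S:1, T:10, U:20, V:58, W:125, X:10 → nearest is S
(2, -5) — d² to each: R:50, S:25, T:58, U:32, V:58, W:185, X:10 → nearest is X
(-5, -6) — d² to each: R:4, S:5, T:16, U:34, V:80, W:145, X:16 → nearest is R
(-3, 0) — d² to each: R:20, S:25, T:8, U:2, V:8, W:45, X:40 → nearest is U
(-5, 3) — d² to each: R:49, S:68, T:25, U:25, V:17, W:10, X:97 → nearest is W
Tally — R:1, S:1, U:1, V:3, W:1, X:1. V captures the most (3).

V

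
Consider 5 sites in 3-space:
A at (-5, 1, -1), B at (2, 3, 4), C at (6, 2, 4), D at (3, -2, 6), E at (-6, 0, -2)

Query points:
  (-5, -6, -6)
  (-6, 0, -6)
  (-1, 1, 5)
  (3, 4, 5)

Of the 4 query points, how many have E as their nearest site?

(-5, -6, -6) — d² to each: A:74, B:230, C:285, D:224, E:53 → nearest is E
(-6, 0, -6) — d² to each: A:27, B:173, C:248, D:229, E:16 → nearest is E
(-1, 1, 5) — d² to each: A:52, B:14, C:51, D:26, E:75 → nearest is B
(3, 4, 5) — d² to each: A:109, B:3, C:14, D:37, E:146 → nearest is B
2 of the 4 points have E as nearest.

2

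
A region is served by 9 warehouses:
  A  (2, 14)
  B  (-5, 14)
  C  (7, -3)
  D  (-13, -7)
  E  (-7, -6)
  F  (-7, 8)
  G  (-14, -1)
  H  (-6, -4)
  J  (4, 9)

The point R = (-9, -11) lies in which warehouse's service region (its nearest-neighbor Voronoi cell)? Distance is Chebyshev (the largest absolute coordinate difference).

d(R,A) = max(11, 25) = 25
d(R,B) = max(4, 25) = 25
d(R,C) = max(16, 8) = 16
d(R,D) = max(4, 4) = 4
d(R,E) = max(2, 5) = 5
d(R,F) = max(2, 19) = 19
d(R,G) = max(5, 10) = 10
d(R,H) = max(3, 7) = 7
d(R,J) = max(13, 20) = 20
Minimum is at D.

D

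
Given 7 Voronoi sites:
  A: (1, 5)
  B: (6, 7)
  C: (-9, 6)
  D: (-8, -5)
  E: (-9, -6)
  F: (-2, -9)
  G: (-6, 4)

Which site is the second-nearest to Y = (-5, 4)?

Since √ is increasing, it suffices to compare squared distances:
|YA|² = 36 + 1 = 37
|YB|² = 121 + 9 = 130
|YC|² = 16 + 4 = 20
|YD|² = 9 + 81 = 90
|YE|² = 16 + 100 = 116
|YF|² = 9 + 169 = 178
|YG|² = 1 + 0 = 1
Sorted ascending: G, C, A, … — the second-nearest is C.

C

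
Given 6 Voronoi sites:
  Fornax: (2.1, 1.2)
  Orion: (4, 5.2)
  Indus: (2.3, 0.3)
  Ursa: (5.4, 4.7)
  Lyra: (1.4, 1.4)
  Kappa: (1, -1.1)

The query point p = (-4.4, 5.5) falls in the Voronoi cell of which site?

Squared Euclidean distances:
d²(p, Fornax) = (-4.4−2.1)² + (5.5−1.2)² = 42.25 + 18.49 = 60.74
d²(p, Orion) = (-4.4−4)² + (5.5−5.2)² = 70.56 + 0.09 = 70.65
d²(p, Indus) = (-4.4−2.3)² + (5.5−0.3)² = 44.89 + 27.04 = 71.93
d²(p, Ursa) = (-4.4−5.4)² + (5.5−4.7)² = 96.04 + 0.64 = 96.68
d²(p, Lyra) = (-4.4−1.4)² + (5.5−1.4)² = 33.64 + 16.81 = 50.45
d²(p, Kappa) = (-4.4−1)² + (5.5−(-1.1))² = 29.16 + 43.56 = 72.72
Minimum is at Lyra.

Lyra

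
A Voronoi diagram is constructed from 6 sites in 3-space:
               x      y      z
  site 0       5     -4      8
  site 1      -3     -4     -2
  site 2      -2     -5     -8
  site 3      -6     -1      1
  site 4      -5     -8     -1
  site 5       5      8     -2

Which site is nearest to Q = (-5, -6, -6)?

site 2

Compare squared distances (the ordering matches that of the actual distances):
d²(Q, site 0) = (-5−5)² + (-6−(-4))² + (-6−8)² = 100 + 4 + 196 = 300
d²(Q, site 1) = (-5−(-3))² + (-6−(-4))² + (-6−(-2))² = 4 + 4 + 16 = 24
d²(Q, site 2) = (-5−(-2))² + (-6−(-5))² + (-6−(-8))² = 9 + 1 + 4 = 14
d²(Q, site 3) = (-5−(-6))² + (-6−(-1))² + (-6−1)² = 1 + 25 + 49 = 75
d²(Q, site 4) = (-5−(-5))² + (-6−(-8))² + (-6−(-1))² = 0 + 4 + 25 = 29
d²(Q, site 5) = (-5−5)² + (-6−8)² + (-6−(-2))² = 100 + 196 + 16 = 312
The smallest is to site 2, so Q lies in the Voronoi region of site 2.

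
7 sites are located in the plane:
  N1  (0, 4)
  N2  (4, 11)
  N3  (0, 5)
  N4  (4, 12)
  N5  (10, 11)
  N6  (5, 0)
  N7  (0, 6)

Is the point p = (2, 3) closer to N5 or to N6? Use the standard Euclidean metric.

N6

Compare squared distances:
|pN5|² = (2−10)² + (3−11)² = 64 + 64 = 128
|pN6|² = (2−5)² + (3−0)² = 9 + 9 = 18
128 > 18, so N6 is closer.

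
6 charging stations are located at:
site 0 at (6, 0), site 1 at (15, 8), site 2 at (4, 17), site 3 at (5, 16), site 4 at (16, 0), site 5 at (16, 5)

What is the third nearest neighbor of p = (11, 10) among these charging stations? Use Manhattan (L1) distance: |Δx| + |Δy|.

d(p, site 0) = |11−6| + |10−0| = 5 + 10 = 15
d(p, site 1) = |11−15| + |10−8| = 4 + 2 = 6
d(p, site 2) = |11−4| + |10−17| = 7 + 7 = 14
d(p, site 3) = |11−5| + |10−16| = 6 + 6 = 12
d(p, site 4) = |11−16| + |10−0| = 5 + 10 = 15
d(p, site 5) = |11−16| + |10−5| = 5 + 5 = 10
Sorted ascending: site 1, site 5, site 3, site 2, … — the third-nearest is site 3.

site 3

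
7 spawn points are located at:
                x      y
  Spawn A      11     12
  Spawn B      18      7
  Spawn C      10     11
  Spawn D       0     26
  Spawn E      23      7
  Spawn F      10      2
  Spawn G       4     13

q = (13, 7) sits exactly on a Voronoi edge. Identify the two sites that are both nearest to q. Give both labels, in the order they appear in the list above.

Squared distances from q to each site:
d²(q, Spawn A) = (13−11)² + (7−12)² = 4 + 25 = 29
d²(q, Spawn B) = (13−18)² + (7−7)² = 25 + 0 = 25
d²(q, Spawn C) = (13−10)² + (7−11)² = 9 + 16 = 25
d²(q, Spawn D) = (13−0)² + (7−26)² = 169 + 361 = 530
d²(q, Spawn E) = (13−23)² + (7−7)² = 100 + 0 = 100
d²(q, Spawn F) = (13−10)² + (7−2)² = 9 + 25 = 34
d²(q, Spawn G) = (13−4)² + (7−13)² = 81 + 36 = 117
q is equidistant from Spawn B and Spawn C (both at squared distance 25), and every other site is strictly farther — so q lies on the Spawn B–Spawn C Voronoi edge.

Spawn B and Spawn C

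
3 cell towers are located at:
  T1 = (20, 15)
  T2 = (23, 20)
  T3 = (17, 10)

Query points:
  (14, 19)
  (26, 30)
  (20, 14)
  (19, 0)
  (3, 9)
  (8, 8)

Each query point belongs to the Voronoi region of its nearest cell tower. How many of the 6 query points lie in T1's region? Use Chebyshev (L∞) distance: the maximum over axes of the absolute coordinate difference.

(14, 19) — d to each: T1:6, T2:9, T3:9 → nearest is T1
(26, 30) — d to each: T1:15, T2:10, T3:20 → nearest is T2
(20, 14) — d to each: T1:1, T2:6, T3:4 → nearest is T1
(19, 0) — d to each: T1:15, T2:20, T3:10 → nearest is T3
(3, 9) — d to each: T1:17, T2:20, T3:14 → nearest is T3
(8, 8) — d to each: T1:12, T2:15, T3:9 → nearest is T3
2 of the 6 points have T1 as nearest.

2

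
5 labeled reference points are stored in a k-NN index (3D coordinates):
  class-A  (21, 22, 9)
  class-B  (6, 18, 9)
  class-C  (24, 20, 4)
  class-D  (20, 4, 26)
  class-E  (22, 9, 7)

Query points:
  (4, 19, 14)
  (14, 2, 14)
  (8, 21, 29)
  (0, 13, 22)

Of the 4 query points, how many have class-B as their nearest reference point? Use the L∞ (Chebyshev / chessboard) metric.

(4, 19, 14) — d to each: class-A:17, class-B:5, class-C:20, class-D:16, class-E:18 → nearest is class-B
(14, 2, 14) — d to each: class-A:20, class-B:16, class-C:18, class-D:12, class-E:8 → nearest is class-E
(8, 21, 29) — d to each: class-A:20, class-B:20, class-C:25, class-D:17, class-E:22 → nearest is class-D
(0, 13, 22) — d to each: class-A:21, class-B:13, class-C:24, class-D:20, class-E:22 → nearest is class-B
2 of the 4 points have class-B as nearest.

2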